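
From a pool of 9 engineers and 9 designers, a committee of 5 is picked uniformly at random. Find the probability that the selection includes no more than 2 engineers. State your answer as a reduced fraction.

1/2

Total selections: C(18,5) = 8568.
Favorable selections (no more than 2 engineers): C(9,0)·C(9,5) + C(9,1)·C(9,4) + C(9,2)·C(9,3) = 126 + 1134 + 3024 = 4284.
Probability = 4284/8568 = 1/2.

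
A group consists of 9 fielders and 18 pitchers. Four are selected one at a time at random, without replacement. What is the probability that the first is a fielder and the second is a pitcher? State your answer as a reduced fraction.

3/13

Multiply the conditional probabilities at each draw: 9/27 · 18/26 = 162/702 = 3/13.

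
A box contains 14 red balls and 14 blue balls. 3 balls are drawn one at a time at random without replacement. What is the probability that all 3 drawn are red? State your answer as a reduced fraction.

1/9

Multiply the conditional probabilities at each draw: 14/28 · 13/27 · 12/26 = 2184/19656 = 1/9.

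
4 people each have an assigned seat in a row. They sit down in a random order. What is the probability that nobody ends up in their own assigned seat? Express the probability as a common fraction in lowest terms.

There are 4! = 24 seatings.
By inclusion-exclusion, seatings with no fixed points: C(4,0)·4! − C(4,1)·3! + C(4,2)·2! − C(4,3)·1! + C(4,4)·0! = 9.
Probability = 9/24 = 3/8.

3/8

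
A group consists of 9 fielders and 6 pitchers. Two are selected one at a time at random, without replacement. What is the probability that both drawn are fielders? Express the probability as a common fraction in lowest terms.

Multiply the conditional probabilities at each draw: 9/15 · 8/14 = 72/210 = 12/35.

12/35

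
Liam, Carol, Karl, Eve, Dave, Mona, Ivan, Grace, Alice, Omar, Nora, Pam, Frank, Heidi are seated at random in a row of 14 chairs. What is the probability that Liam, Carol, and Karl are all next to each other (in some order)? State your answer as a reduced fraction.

There are 14! = 87178291200 arrangements.
Treat the three as one block: 12! placements × 3! orders within the block = 479001600·6 = 2874009600.
Probability = 2874009600/87178291200 = 3/91.

3/91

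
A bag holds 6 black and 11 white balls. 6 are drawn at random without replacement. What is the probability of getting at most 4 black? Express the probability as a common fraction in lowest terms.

There are C(17,6) = 12376 ways to choose the 6.
Count the complement (more than 4 black): C(6,5)·C(11,1) + C(6,6)·C(11,0) = 66 + 1 = 67.
Probability = 1 − 67/12376 = 12309/12376.

12309/12376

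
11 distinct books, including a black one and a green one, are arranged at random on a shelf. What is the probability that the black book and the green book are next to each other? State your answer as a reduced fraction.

There are 11! = 39916800 arrangements.
Treat the black book and the green book as a block: 10! arrangements of the blocks × 2 orders within the block = 2·3628800 = 7257600.
Probability = 7257600/39916800 = 2/11.

2/11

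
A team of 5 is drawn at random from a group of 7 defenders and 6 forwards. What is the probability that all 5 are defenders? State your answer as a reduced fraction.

7/429

There are C(13,5) = 1287 possible selections.
Selections with all defenders: C(7,5) = 21.
Probability = 21/1287 = 7/429.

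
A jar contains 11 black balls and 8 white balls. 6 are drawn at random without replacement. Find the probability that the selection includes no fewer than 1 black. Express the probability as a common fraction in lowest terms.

There are C(19,6) = 27132 ways to choose the 6.
Favorable selections (no fewer than 1 black): C(11,1)·C(8,5) + C(11,2)·C(8,4) + C(11,3)·C(8,3) + C(11,4)·C(8,2) + C(11,5)·C(8,1) + C(11,6)·C(8,0) = 616 + 3850 + 9240 + 9240 + 3696 + 462 = 27104.
Probability = 27104/27132 = 968/969.

968/969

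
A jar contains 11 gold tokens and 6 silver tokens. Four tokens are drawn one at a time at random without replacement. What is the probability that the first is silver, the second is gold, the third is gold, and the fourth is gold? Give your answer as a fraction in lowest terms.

99/952

Multiply the conditional probabilities at each draw: 6/17 · 11/16 · 10/15 · 9/14 = 5940/57120 = 99/952.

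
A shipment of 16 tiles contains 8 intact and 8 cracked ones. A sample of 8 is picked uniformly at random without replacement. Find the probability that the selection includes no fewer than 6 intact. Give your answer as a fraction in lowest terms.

There are C(16,8) = 12870 ways to choose the 8.
Favorable selections (no fewer than 6 intact): C(8,6)·C(8,2) + C(8,7)·C(8,1) + C(8,8)·C(8,0) = 784 + 64 + 1 = 849.
Probability = 849/12870 = 283/4290.

283/4290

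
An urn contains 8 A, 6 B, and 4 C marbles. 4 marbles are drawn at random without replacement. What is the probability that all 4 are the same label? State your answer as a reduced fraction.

There are C(18,4) = 3060 ways to draw 4 marbles.
All same label: C(8,4) + C(6,4) + C(4,4) = 70 + 15 + 1 = 86.
Probability = 86/3060 = 43/1530.

43/1530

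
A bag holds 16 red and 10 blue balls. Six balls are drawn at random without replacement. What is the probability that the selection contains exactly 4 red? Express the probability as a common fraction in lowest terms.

There are C(26,6) = 230230 ways to choose 6 from 26.
Selections with exactly 4 red: choose 4 of the 16 red and 2 of the 10 blue, C(16,4)·C(10,2) = 1820·45 = 81900.
Probability = 81900/230230 = 90/253.

90/253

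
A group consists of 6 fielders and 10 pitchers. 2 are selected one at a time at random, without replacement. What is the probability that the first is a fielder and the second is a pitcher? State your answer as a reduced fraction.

1/4

Multiply the conditional probabilities at each draw: 6/16 · 10/15 = 60/240 = 1/4.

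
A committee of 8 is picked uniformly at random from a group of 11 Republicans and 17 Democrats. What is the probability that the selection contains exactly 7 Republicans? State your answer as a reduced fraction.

Total number of selections: C(28,8) = 3108105.
Selections with exactly 7 Republicans: choose 7 of the 11 Republicans and 1 of the 17 Democrats, C(11,7)·C(17,1) = 330·17 = 5610.
Probability = 5610/3108105 = 34/18837.

34/18837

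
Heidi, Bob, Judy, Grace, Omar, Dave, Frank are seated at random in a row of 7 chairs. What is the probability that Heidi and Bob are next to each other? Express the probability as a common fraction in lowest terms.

There are 7! = 5040 arrangements.
Treat Heidi and Bob as a block: 6! arrangements of the blocks × 2 orders within the block = 2·720 = 1440.
Probability = 1440/5040 = 2/7.

2/7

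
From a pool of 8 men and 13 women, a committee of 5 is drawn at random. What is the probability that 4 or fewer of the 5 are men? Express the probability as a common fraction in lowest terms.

2899/2907

Total selections: C(21,5) = 20349.
Favorable selections (4 or fewer men): C(8,0)·C(13,5) + C(8,1)·C(13,4) + C(8,2)·C(13,3) + C(8,3)·C(13,2) + C(8,4)·C(13,1) = 1287 + 5720 + 8008 + 4368 + 910 = 20293.
Probability = 20293/20349 = 2899/2907.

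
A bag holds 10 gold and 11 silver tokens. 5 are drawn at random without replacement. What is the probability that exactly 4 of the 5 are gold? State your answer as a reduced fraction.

110/969

The sample space is all 5-subsets of the 21: C(21,5) = 20349.
Selections with exactly 4 gold: choose 4 of the 10 gold and 1 of the 11 silver, C(10,4)·C(11,1) = 210·11 = 2310.
Probability = 2310/20349 = 110/969.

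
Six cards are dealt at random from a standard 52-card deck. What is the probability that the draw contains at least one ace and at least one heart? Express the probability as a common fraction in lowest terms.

6772177/20358520

There are C(52,6) = 20358520 possible draws.
By inclusion-exclusion on the complements, draws missing all aces or all hearts: C(48,6) + C(39,6) − C(36,6) = 12271512 + 3262623 − 1947792 = 13586343.
So draws with at least one of each: 20358520 − 13586343 = 6772177, probability 6772177/20358520.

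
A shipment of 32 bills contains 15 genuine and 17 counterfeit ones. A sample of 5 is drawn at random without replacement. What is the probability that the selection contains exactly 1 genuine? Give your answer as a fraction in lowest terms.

The sample space is all 5-subsets of the 32: C(32,5) = 201376.
Selections with exactly 1 genuine: choose 1 of the 15 genuine and 4 of the 17 counterfeit, C(15,1)·C(17,4) = 15·2380 = 35700.
Probability = 35700/201376 = 1275/7192.

1275/7192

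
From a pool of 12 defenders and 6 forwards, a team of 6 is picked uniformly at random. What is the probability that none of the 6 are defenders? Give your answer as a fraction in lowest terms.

1/18564

There are C(18,6) = 18564 possible selections.
Selections with no defenders (all forwards): C(6,6) = 1.
Probability = 1/18564.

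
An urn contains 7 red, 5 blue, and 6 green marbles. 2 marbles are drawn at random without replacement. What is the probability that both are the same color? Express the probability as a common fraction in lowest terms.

46/153

There are C(18,2) = 153 ways to draw 2 marbles.
All same color: C(7,2) + C(5,2) + C(6,2) = 21 + 10 + 15 = 46.
Probability = 46/153.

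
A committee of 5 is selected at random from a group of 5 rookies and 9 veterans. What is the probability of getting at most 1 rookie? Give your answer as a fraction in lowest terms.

54/143

Total selections: C(14,5) = 2002.
Favorable selections (at most 1 rookie): C(5,0)·C(9,5) + C(5,1)·C(9,4) = 126 + 630 = 756.
Probability = 756/2002 = 54/143.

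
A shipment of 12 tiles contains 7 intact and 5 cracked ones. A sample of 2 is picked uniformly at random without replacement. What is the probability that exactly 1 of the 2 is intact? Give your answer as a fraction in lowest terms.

35/66

There are C(12,2) = 66 ways to choose 2 from 12.
Selections with exactly 1 intact: choose 1 of the 7 intact and 1 of the 5 cracked, C(7,1)·C(5,1) = 7·5 = 35.
Probability = 35/66.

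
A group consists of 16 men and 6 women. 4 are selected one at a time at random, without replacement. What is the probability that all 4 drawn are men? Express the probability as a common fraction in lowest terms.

Multiply the conditional probabilities at each draw: 16/22 · 15/21 · 14/20 · 13/19 = 43680/175560 = 52/209.

52/209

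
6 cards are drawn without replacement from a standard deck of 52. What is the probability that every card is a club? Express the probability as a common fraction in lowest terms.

There are C(52,6) = 20358520 possible 6-card hands.
Hands that are all clubs: C(13,6) = 1716.
Probability = 1716/20358520 = 33/391510.

33/391510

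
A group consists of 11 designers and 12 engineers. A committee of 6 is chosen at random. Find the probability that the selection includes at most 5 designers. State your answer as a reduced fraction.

435/437

Total selections: C(23,6) = 100947.
The complement is exactly 6 designers: C(11,6)·C(12,0) = 462.
Probability = 1 − 462/100947 = 100485/100947 = 435/437.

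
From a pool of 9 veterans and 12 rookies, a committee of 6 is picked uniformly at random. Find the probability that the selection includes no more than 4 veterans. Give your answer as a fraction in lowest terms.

Total selections: C(21,6) = 54264.
Count the complement (more than 4 veterans): C(9,5)·C(12,1) + C(9,6)·C(12,0) = 1512 + 84 = 1596.
Probability = 1 − 1596/54264 = 52668/54264 = 33/34.

33/34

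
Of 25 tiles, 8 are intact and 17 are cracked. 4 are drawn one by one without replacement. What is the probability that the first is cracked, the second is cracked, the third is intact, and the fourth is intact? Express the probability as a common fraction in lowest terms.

952/18975

Multiply the conditional probabilities at each draw: 17/25 · 16/24 · 8/23 · 7/22 = 15232/303600 = 952/18975.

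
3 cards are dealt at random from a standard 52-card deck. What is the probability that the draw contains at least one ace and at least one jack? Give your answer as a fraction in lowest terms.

188/5525

There are C(52,3) = 22100 possible draws.
By inclusion-exclusion on the complements, draws missing all aces or all jacks: C(48,3) + C(48,3) − C(44,3) = 17296 + 17296 − 13244 = 21348.
So draws with at least one of each: 22100 − 21348 = 752, probability 752/22100 = 188/5525.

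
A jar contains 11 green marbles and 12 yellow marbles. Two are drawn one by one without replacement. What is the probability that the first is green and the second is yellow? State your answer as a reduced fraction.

Multiply the conditional probabilities at each draw: 11/23 · 12/22 = 132/506 = 6/23.

6/23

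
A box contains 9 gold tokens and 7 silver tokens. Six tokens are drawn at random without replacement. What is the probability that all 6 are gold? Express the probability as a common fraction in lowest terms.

There are C(16,6) = 8008 possible selections.
Selections with all gold: C(9,6) = 84.
Probability = 84/8008 = 3/286.

3/286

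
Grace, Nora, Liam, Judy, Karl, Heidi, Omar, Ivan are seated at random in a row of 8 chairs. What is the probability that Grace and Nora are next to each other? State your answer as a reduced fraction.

1/4

There are 8! = 40320 arrangements.
Treat Grace and Nora as a block: 7! arrangements of the blocks × 2 orders within the block = 2·5040 = 10080.
Probability = 10080/40320 = 1/4.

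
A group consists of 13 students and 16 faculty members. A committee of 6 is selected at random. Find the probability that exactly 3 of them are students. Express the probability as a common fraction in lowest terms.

Total number of selections: C(29,6) = 475020.
Selections with exactly 3 students: choose 3 of the 13 students and 3 of the 16 faculty members, C(13,3)·C(16,3) = 286·560 = 160160.
Probability = 160160/475020 = 88/261.

88/261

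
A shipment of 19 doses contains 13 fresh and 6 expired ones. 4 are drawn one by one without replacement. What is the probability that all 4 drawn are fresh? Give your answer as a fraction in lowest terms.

715/3876

Multiply the conditional probabilities at each draw: 13/19 · 12/18 · 11/17 · 10/16 = 17160/93024 = 715/3876.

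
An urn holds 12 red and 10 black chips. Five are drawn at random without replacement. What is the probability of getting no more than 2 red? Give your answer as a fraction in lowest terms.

There are C(22,5) = 26334 ways to choose the 5.
Favorable selections (no more than 2 red): C(12,0)·C(10,5) + C(12,1)·C(10,4) + C(12,2)·C(10,3) = 252 + 2520 + 7920 = 10692.
Probability = 10692/26334 = 54/133.

54/133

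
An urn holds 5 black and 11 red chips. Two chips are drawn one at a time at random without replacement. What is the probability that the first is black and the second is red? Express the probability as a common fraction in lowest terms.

Multiply the conditional probabilities at each draw: 5/16 · 11/15 = 55/240 = 11/48.

11/48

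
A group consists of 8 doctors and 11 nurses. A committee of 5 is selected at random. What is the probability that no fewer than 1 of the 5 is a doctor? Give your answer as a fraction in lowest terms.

1861/1938

There are C(19,5) = 11628 ways to choose the 5.
Favorable selections (no fewer than 1 doctor): C(8,1)·C(11,4) + C(8,2)·C(11,3) + C(8,3)·C(11,2) + C(8,4)·C(11,1) + C(8,5)·C(11,0) = 2640 + 4620 + 3080 + 770 + 56 = 11166.
Probability = 11166/11628 = 1861/1938.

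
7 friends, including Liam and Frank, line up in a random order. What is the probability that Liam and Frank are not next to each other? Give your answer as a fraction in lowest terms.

There are 7! = 5040 arrangements.
Arrangements with Liam and Frank adjacent: 2·6! = 1440.
So not adjacent: 5040 − 1440 = 3600, probability 3600/5040 = 5/7.

5/7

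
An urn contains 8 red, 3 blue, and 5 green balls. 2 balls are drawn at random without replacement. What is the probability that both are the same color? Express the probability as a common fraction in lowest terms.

There are C(16,2) = 120 ways to draw 2 balls.
All same color: C(8,2) + C(3,2) + C(5,2) = 28 + 3 + 10 = 41.
Probability = 41/120.

41/120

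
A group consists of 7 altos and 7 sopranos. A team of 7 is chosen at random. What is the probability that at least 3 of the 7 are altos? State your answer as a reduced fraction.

2941/3432

There are C(14,7) = 3432 ways to choose the 7.
Count the complement (fewer than 3 altos): C(7,0)·C(7,7) + C(7,1)·C(7,6) + C(7,2)·C(7,5) = 1 + 49 + 441 = 491.
Probability = 1 − 491/3432 = 2941/3432.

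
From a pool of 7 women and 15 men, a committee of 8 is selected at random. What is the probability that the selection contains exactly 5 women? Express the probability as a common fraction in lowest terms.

637/21318

The sample space is all 8-subsets of the 22: C(22,8) = 319770.
Selections with exactly 5 women: choose 5 of the 7 women and 3 of the 15 men, C(7,5)·C(15,3) = 21·455 = 9555.
Probability = 9555/319770 = 637/21318.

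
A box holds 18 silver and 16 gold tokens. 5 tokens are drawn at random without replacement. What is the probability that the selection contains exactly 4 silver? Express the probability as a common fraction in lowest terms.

There are C(34,5) = 278256 ways to choose 5 from 34.
Selections with exactly 4 silver: choose 4 of the 18 silver and 1 of the 16 gold, C(18,4)·C(16,1) = 3060·16 = 48960.
Probability = 48960/278256 = 60/341.

60/341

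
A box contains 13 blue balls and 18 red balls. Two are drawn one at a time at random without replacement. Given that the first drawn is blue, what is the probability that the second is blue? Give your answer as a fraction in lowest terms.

2/5

After removing one blue, 30 remain: 12 blue and 18 red.
So the probability the next is blue is 12/30 = 2/5.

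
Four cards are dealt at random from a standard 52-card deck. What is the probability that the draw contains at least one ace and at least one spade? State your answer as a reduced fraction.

There are C(52,4) = 270725 possible draws.
By inclusion-exclusion on the complements, draws missing all aces or all spades: C(48,4) + C(39,4) − C(36,4) = 194580 + 82251 − 58905 = 217926.
So draws with at least one of each: 270725 − 217926 = 52799, probability 52799/270725.

52799/270725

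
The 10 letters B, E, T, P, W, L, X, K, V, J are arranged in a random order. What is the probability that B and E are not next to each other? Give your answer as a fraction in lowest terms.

There are 10! = 3628800 arrangements.
Arrangements with B and E adjacent: 2·9! = 725760.
So not adjacent: 3628800 − 725760 = 2903040, probability 2903040/3628800 = 4/5.

4/5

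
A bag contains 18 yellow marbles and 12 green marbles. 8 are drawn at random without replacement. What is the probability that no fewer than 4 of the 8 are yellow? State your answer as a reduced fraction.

112234/130065

There are C(30,8) = 5852925 ways to choose the 8.
Count the complement (fewer than 4 yellow): C(18,0)·C(12,8) + C(18,1)·C(12,7) + C(18,2)·C(12,6) + C(18,3)·C(12,5) = 495 + 14256 + 141372 + 646272 = 802395.
Probability = 1 − 802395/5852925 = 5050530/5852925 = 112234/130065.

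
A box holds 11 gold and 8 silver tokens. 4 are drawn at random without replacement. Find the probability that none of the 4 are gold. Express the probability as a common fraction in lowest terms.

35/1938

There are C(19,4) = 3876 possible selections.
Selections with no gold (all silver): C(8,4) = 70.
Probability = 70/3876 = 35/1938.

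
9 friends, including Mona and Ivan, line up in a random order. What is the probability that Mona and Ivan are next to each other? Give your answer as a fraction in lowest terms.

There are 9! = 362880 arrangements.
Treat Mona and Ivan as a block: 8! arrangements of the blocks × 2 orders within the block = 2·40320 = 80640.
Probability = 80640/362880 = 2/9.

2/9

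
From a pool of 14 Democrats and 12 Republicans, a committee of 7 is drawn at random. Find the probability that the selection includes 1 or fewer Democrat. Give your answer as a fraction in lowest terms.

There are C(26,7) = 657800 ways to choose the 7.
Favorable selections (1 or fewer Democrat): C(14,0)·C(12,7) + C(14,1)·C(12,6) = 792 + 12936 = 13728.
Probability = 13728/657800 = 12/575.

12/575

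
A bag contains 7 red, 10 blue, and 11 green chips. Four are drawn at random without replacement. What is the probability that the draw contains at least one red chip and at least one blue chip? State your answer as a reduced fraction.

112/195

There are C(28,4) = 20475 possible draws.
By inclusion-exclusion on the complements, draws missing all red or all blue: C(21,4) + C(18,4) − C(11,4) = 5985 + 3060 − 330 = 8715.
So draws with at least one of each: 20475 − 8715 = 11760, probability 11760/20475 = 112/195.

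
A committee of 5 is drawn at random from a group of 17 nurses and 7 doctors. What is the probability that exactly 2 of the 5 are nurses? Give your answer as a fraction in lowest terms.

The sample space is all 5-subsets of the 24: C(24,5) = 42504.
Selections with exactly 2 nurses: choose 2 of the 17 nurses and 3 of the 7 doctors, C(17,2)·C(7,3) = 136·35 = 4760.
Probability = 4760/42504 = 85/759.

85/759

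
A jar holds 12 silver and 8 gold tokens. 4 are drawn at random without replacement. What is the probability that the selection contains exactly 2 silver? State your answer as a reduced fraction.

616/1615

There are C(20,4) = 4845 ways to choose 4 from 20.
Selections with exactly 2 silver: choose 2 of the 12 silver and 2 of the 8 gold, C(12,2)·C(8,2) = 66·28 = 1848.
Probability = 1848/4845 = 616/1615.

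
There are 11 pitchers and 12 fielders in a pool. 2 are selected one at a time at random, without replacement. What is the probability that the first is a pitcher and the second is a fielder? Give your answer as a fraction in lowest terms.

6/23

Multiply the conditional probabilities at each draw: 11/23 · 12/22 = 132/506 = 6/23.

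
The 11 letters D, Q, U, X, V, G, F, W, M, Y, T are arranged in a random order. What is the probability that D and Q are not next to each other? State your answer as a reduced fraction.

9/11

There are 11! = 39916800 arrangements.
Arrangements with D and Q adjacent: 2·10! = 7257600.
So not adjacent: 39916800 − 7257600 = 32659200, probability 32659200/39916800 = 9/11.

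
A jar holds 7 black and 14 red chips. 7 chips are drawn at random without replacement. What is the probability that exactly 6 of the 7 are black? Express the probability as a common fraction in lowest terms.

Total number of selections: C(21,7) = 116280.
Selections with exactly 6 black: choose 6 of the 7 black and 1 of the 14 red, C(7,6)·C(14,1) = 7·14 = 98.
Probability = 98/116280 = 49/58140.

49/58140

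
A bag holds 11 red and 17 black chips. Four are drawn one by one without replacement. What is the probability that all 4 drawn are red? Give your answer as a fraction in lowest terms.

Multiply the conditional probabilities at each draw: 11/28 · 10/27 · 9/26 · 8/25 = 7920/491400 = 22/1365.

22/1365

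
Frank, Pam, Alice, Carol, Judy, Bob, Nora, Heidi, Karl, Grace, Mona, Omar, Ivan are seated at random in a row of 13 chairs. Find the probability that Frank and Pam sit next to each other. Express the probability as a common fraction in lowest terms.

There are 13! = 6227020800 arrangements.
Treat Frank and Pam as a block: 12! arrangements of the blocks × 2 orders within the block = 2·479001600 = 958003200.
Probability = 958003200/6227020800 = 2/13.

2/13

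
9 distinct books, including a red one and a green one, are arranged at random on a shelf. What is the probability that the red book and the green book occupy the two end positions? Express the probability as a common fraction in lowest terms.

1/36

There are 9! = 362880 arrangements.
Place the red book and the green book at the ends in 2 ways, arrange the remaining 7 in 7! = 5040 ways: 2·5040 = 10080.
Probability = 10080/362880 = 1/36.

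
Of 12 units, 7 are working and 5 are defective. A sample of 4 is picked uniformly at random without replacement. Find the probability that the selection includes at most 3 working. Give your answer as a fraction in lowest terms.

There are C(12,4) = 495 ways to choose the 4.
The complement is exactly 4 working: C(7,4)·C(5,0) = 35.
Probability = 1 − 35/495 = 460/495 = 92/99.

92/99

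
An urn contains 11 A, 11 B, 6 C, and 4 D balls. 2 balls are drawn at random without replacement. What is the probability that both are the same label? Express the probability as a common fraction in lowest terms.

131/496

There are C(32,2) = 496 ways to draw 2 balls.
All same label: C(11,2) + C(11,2) + C(6,2) + C(4,2) = 55 + 55 + 15 + 6 = 131.
Probability = 131/496.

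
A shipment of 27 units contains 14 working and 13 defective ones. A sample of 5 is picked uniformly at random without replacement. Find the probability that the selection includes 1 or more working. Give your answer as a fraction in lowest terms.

679/690

Total selections: C(27,5) = 80730.
The complement is all 5 are defective: C(13,5) = 1287.
Probability = 1 − 1287/80730 = 79443/80730 = 679/690.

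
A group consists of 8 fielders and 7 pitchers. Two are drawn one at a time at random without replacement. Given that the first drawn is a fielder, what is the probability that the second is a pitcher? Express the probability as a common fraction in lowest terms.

1/2

After removing one fielder, 14 remain: 7 fielders and 7 pitchers.
So the probability the next is a pitcher is 7/14 = 1/2.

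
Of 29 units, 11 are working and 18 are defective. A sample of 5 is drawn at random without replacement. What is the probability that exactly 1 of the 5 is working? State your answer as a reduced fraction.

748/2639

There are C(29,5) = 118755 ways to choose 5 from 29.
Selections with exactly 1 working: choose 1 of the 11 working and 4 of the 18 defective, C(11,1)·C(18,4) = 11·3060 = 33660.
Probability = 33660/118755 = 748/2639.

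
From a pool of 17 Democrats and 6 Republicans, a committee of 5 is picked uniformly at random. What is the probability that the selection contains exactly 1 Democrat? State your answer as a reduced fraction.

There are C(23,5) = 33649 ways to choose 5 from 23.
Selections with exactly 1 Democrat: choose 1 of the 17 Democrats and 4 of the 6 Republicans, C(17,1)·C(6,4) = 17·15 = 255.
Probability = 255/33649.

255/33649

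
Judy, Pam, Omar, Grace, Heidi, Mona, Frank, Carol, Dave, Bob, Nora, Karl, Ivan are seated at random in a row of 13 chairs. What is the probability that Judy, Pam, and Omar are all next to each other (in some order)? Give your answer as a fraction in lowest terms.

1/26

There are 13! = 6227020800 arrangements.
Treat the three as one block: 11! placements × 3! orders within the block = 39916800·6 = 239500800.
Probability = 239500800/6227020800 = 1/26.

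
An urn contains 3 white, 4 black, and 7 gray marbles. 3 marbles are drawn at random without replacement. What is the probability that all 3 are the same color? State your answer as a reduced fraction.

10/91

There are C(14,3) = 364 ways to draw 3 marbles.
All same color: C(3,3) + C(4,3) + C(7,3) = 1 + 4 + 35 = 40.
Probability = 40/364 = 10/91.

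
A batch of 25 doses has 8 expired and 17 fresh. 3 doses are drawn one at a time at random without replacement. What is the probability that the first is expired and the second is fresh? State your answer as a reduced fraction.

17/75

Multiply the conditional probabilities at each draw: 8/25 · 17/24 = 136/600 = 17/75.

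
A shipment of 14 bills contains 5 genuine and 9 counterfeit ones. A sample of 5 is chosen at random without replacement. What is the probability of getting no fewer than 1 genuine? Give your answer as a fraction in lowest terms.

134/143

There are C(14,5) = 2002 ways to choose the 5.
The complement is all 5 are counterfeit: C(9,5) = 126.
Probability = 1 − 126/2002 = 1876/2002 = 134/143.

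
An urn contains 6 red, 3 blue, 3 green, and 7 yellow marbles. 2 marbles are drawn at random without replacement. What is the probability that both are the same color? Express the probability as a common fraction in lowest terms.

14/57

There are C(19,2) = 171 ways to draw 2 marbles.
All same color: C(6,2) + C(3,2) + C(3,2) + C(7,2) = 15 + 3 + 3 + 21 = 42.
Probability = 42/171 = 14/57.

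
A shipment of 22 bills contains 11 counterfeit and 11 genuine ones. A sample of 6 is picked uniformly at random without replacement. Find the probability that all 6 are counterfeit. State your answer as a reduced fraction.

There are C(22,6) = 74613 possible selections.
Selections with all counterfeit: C(11,6) = 462.
Probability = 462/74613 = 2/323.

2/323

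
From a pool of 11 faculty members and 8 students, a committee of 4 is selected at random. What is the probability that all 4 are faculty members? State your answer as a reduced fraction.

There are C(19,4) = 3876 possible selections.
Selections with all faculty members: C(11,4) = 330.
Probability = 330/3876 = 55/646.

55/646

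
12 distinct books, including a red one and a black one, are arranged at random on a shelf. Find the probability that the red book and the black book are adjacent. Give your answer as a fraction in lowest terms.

There are 12! = 479001600 arrangements.
Treat the red book and the black book as a block: 11! arrangements of the blocks × 2 orders within the block = 2·39916800 = 79833600.
Probability = 79833600/479001600 = 1/6.

1/6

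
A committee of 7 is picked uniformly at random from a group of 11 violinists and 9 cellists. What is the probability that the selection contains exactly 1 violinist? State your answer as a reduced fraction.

77/6460

Total number of selections: C(20,7) = 77520.
Selections with exactly 1 violinist: choose 1 of the 11 violinists and 6 of the 9 cellists, C(11,1)·C(9,6) = 11·84 = 924.
Probability = 924/77520 = 77/6460.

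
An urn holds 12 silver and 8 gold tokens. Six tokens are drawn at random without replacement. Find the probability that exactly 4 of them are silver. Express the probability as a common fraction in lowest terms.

There are C(20,6) = 38760 ways to choose 6 from 20.
Selections with exactly 4 silver: choose 4 of the 12 silver and 2 of the 8 gold, C(12,4)·C(8,2) = 495·28 = 13860.
Probability = 13860/38760 = 231/646.

231/646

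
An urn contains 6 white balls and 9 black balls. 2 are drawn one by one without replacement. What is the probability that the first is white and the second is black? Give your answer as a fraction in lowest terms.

Multiply the conditional probabilities at each draw: 6/15 · 9/14 = 54/210 = 9/35.

9/35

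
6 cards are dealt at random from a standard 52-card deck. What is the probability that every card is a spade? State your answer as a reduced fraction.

There are C(52,6) = 20358520 possible 6-card hands.
Hands that are all spades: C(13,6) = 1716.
Probability = 1716/20358520 = 33/391510.

33/391510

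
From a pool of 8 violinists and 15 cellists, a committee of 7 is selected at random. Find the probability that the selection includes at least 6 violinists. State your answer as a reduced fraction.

428/245157

There are C(23,7) = 245157 ways to choose the 7.
Favorable selections (at least 6 violinists): C(8,6)·C(15,1) + C(8,7)·C(15,0) = 420 + 8 = 428.
Probability = 428/245157.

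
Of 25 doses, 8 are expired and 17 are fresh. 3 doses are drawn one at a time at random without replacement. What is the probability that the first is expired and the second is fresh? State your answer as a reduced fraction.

Multiply the conditional probabilities at each draw: 8/25 · 17/24 = 136/600 = 17/75.

17/75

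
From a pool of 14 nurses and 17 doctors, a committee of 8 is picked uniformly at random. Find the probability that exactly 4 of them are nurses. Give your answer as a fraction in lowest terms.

Total number of selections: C(31,8) = 7888725.
Selections with exactly 4 nurses: choose 4 of the 14 nurses and 4 of the 17 doctors, C(14,4)·C(17,4) = 1001·2380 = 2382380.
Probability = 2382380/7888725 = 36652/121365.

36652/121365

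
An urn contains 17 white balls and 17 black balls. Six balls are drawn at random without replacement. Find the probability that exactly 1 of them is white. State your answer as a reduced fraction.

1547/19778

Total number of selections: C(34,6) = 1344904.
Selections with exactly 1 white: choose 1 of the 17 white and 5 of the 17 black, C(17,1)·C(17,5) = 17·6188 = 105196.
Probability = 105196/1344904 = 1547/19778.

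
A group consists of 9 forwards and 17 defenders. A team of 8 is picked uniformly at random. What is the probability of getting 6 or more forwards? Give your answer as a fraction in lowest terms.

219/28405

There are C(26,8) = 1562275 ways to choose the 8.
Favorable selections (6 or more forwards): C(9,6)·C(17,2) + C(9,7)·C(17,1) + C(9,8)·C(17,0) = 11424 + 612 + 9 = 12045.
Probability = 12045/1562275 = 219/28405.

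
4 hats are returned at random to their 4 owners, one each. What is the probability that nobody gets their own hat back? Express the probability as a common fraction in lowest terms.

There are 4! = 24 assignments.
By inclusion-exclusion, assignments with no fixed points: C(4,0)·4! − C(4,1)·3! + C(4,2)·2! − C(4,3)·1! + C(4,4)·0! = 9.
Probability = 9/24 = 3/8.

3/8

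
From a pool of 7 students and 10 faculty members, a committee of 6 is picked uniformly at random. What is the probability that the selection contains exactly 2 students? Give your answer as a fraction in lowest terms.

315/884

There are C(17,6) = 12376 ways to choose 6 from 17.
Selections with exactly 2 students: choose 2 of the 7 students and 4 of the 10 faculty members, C(7,2)·C(10,4) = 21·210 = 4410.
Probability = 4410/12376 = 315/884.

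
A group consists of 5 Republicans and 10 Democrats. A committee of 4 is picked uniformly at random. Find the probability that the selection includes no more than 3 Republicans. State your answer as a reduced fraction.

272/273

Total selections: C(15,4) = 1365.
Favorable selections (no more than 3 Republicans): C(5,0)·C(10,4) + C(5,1)·C(10,3) + C(5,2)·C(10,2) + C(5,3)·C(10,1) = 210 + 600 + 450 + 100 = 1360.
Probability = 1360/1365 = 272/273.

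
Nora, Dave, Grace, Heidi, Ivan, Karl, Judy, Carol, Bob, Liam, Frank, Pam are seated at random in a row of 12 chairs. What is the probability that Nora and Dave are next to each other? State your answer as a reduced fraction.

There are 12! = 479001600 arrangements.
Treat Nora and Dave as a block: 11! arrangements of the blocks × 2 orders within the block = 2·39916800 = 79833600.
Probability = 79833600/479001600 = 1/6.

1/6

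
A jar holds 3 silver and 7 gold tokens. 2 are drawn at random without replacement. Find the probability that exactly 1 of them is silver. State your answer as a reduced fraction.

7/15

Total number of selections: C(10,2) = 45.
Selections with exactly 1 silver: choose 1 of the 3 silver and 1 of the 7 gold, C(3,1)·C(7,1) = 3·7 = 21.
Probability = 21/45 = 7/15.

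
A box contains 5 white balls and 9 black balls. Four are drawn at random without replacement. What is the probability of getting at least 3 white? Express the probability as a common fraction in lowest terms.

95/1001

There are C(14,4) = 1001 ways to choose the 4.
Favorable selections (at least 3 white): C(5,3)·C(9,1) + C(5,4)·C(9,0) = 90 + 5 = 95.
Probability = 95/1001.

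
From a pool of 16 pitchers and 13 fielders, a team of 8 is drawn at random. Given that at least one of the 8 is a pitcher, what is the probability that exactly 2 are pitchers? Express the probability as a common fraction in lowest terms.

Work in counts. Selections with at least one pitcher: C(29,8) − C(13,8) = 4292145 − 1287 = 4290858.
Of those, selections where exactly 2 are pitchers: C(16,2)·C(13,6) = 120·1716 = 205920.
Conditional probability = 205920/4290858 = 80/1667.

80/1667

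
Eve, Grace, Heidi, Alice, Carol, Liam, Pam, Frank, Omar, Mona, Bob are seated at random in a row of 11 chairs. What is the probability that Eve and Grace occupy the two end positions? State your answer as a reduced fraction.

There are 11! = 39916800 arrangements.
Place Eve and Grace at the ends in 2 ways, arrange the remaining 9 in 9! = 362880 ways: 2·362880 = 725760.
Probability = 725760/39916800 = 1/55.

1/55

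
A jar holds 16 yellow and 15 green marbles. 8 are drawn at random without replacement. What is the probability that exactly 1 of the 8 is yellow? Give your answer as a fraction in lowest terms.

There are C(31,8) = 7888725 ways to choose 8 from 31.
Selections with exactly 1 yellow: choose 1 of the 16 yellow and 7 of the 15 green, C(16,1)·C(15,7) = 16·6435 = 102960.
Probability = 102960/7888725 = 176/13485.

176/13485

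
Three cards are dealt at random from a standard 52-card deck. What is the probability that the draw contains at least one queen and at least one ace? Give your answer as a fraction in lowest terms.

There are C(52,3) = 22100 possible draws.
By inclusion-exclusion on the complements, draws missing all queens or all aces: C(48,3) + C(48,3) − C(44,3) = 17296 + 17296 − 13244 = 21348.
So draws with at least one of each: 22100 − 21348 = 752, probability 752/22100 = 188/5525.

188/5525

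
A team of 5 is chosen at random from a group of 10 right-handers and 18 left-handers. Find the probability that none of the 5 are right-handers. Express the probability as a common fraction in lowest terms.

There are C(28,5) = 98280 possible selections.
Selections with no right-handers (all left-handers): C(18,5) = 8568.
Probability = 8568/98280 = 17/195.

17/195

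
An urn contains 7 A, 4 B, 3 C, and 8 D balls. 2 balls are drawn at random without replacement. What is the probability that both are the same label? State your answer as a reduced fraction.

There are C(22,2) = 231 ways to draw 2 balls.
All same label: C(7,2) + C(4,2) + C(3,2) + C(8,2) = 21 + 6 + 3 + 28 = 58.
Probability = 58/231.

58/231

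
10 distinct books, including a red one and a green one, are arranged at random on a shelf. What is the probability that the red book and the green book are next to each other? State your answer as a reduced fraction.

1/5

There are 10! = 3628800 arrangements.
Treat the red book and the green book as a block: 9! arrangements of the blocks × 2 orders within the block = 2·362880 = 725760.
Probability = 725760/3628800 = 1/5.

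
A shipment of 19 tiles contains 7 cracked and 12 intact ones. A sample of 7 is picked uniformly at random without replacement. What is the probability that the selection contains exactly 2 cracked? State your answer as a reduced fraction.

1386/4199

Total number of selections: C(19,7) = 50388.
Selections with exactly 2 cracked: choose 2 of the 7 cracked and 5 of the 12 intact, C(7,2)·C(12,5) = 21·792 = 16632.
Probability = 16632/50388 = 1386/4199.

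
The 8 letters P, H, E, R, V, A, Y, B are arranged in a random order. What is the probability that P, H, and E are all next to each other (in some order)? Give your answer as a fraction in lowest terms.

3/28

There are 8! = 40320 arrangements.
Treat the three as one block: 6! placements × 3! orders within the block = 720·6 = 4320.
Probability = 4320/40320 = 3/28.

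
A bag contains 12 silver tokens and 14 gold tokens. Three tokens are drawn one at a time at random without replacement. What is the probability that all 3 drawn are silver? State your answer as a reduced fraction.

Multiply the conditional probabilities at each draw: 12/26 · 11/25 · 10/24 = 1320/15600 = 11/130.

11/130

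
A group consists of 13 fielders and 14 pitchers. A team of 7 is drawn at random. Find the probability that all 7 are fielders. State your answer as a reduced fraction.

2/1035

There are C(27,7) = 888030 possible selections.
Selections with all fielders: C(13,7) = 1716.
Probability = 1716/888030 = 2/1035.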